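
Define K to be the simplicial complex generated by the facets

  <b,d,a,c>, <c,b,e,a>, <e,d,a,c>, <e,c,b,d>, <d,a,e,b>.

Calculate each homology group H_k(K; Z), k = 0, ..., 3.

Take the total order a < b < c < d < e on the vertex set. Then K (dimension 3) consists of the simplices:

  0-simplices (5): a, b, c, d, e
  1-simplices (10): ab, ac, ad, ae, bc, bd, be, cd, ce, de
  2-simplices (10): abc, abd, abe, acd, ace, ade, bcd, bce, bde, cde
  3-simplices (5): abcd, abce, abde, acde, bcde

Hence C_0 ≅ Z^5, C_1 ≅ Z^10, C_2 ≅ Z^10, C_3 ≅ Z^5.

Boundary ∂_1: C_1 → C_0 is given by ∂[p,q] = [q] − [p]. For instance
  ∂de = e − d.
The resulting 5×10 matrix has rank 4, and its Smith normal form has invariant factors (1,1,1,1).

∂_2: C_2 → C_1 sends each 2-simplex [p,q,r] to [q,r] − [p,r] + [p,q]. For instance
  ∂ace = ce − ae + ac,
  ∂abd = bd − ad + ab.
The 10×10 boundary matrix has rank 6 and Smith normal form diag(1,1,1,1,1,1).

∂_3: C_3 → C_2 sends each 3-simplex σ to the alternating sum Σ_i (−1)^i (σ with its i-th vertex removed). For instance
  ∂abde = bde − ade + abe − abd,
  ∂acde = cde − ade + ace − acd.
This gives a 10×5 integer matrix of rank 4; reducing to Smith normal form yields diagonal entries (1,1,1,1).

Computing H_k = (kernel of ∂_k) / (image of ∂_{k+1}):

  H_0: rank C_0 − rank ∂_1 = 5 − 4 = 1, and the invariant factors of ∂_1 are all 1, so H_0 ≅ Z.
  H_1: rank ker ∂_1 − rank ∂_2 = (10 − 4) − 6 = 0, and the invariant factors of ∂_2 are all 1, so H_1 ≅ 0.
  H_2: rank ker ∂_2 − rank ∂_3 = (10 − 6) − 4 = 0, and the invariant factors of ∂_3 are all 1, so H_2 ≅ 0.
  H_3: rank ker ∂_3 − rank ∂_4 = (5 − 4) − 0 = 1, and there is no ∂_4, so H_3 ≅ Z.

(K is a triangulation of the 3-sphere S^3.)

H_0 = Z,  H_1 = 0,  H_2 = 0,  H_3 = Z.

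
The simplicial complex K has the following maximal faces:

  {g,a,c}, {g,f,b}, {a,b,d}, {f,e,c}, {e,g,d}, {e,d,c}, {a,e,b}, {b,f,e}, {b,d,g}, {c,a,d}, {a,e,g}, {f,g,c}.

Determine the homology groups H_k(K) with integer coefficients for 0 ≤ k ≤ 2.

H_0 ≅ Z,  H_1 ≅ Z/2,  H_2 = 0.

Take the total order a < b < c < d < e < f < g on the vertex set. Then K (dimension 2) consists of the simplices:

  0-simplices (7): a, b, c, d, e, f, g
  1-simplices (18): ab, ac, ad, ae, ag, bd, be, bf, bg, cd, ce, cf, cg, de, dg, ef, eg, fg
  2-simplices (12): abd, abe, acd, acg, aeg, bdg, bef, bfg, cde, cef, cfg, deg

so the chain groups are C_0 ≅ Z^7, C_1 ≅ Z^18, C_2 ≅ Z^12.

The boundary map ∂_1: C_1 → C_0 is given by ∂[p,q] = [q] − [p].
This gives a 7×18 integer matrix of rank 6; reducing to Smith normal form yields diagonal entries (1,1,1,1,1,1).

∂_2: C_2 → C_1 sends each 2-simplex [p,q,r] to [q,r] − [p,r] + [p,q]. For instance
  ∂bfg = fg − bg + bf,
  ∂cde = de − ce + cd.
The resulting 18×12 matrix has rank 12, and its Smith normal form has invariant factors (1,1,1,1,1,1,1,1,1,1,1,2).

Reading off H_k = ker ∂_k / im ∂_{k+1}:

  H_0: rank C_0 − rank ∂_1 = 7 − 6 = 1, and the invariant factors of ∂_1 are all 1, so H_0 ≅ Z.
  H_1: rank ker ∂_1 − rank ∂_2 = (18 − 6) − 12 = 0, and ∂_2 has invariant factor 2 > 1, so H_1 ≅ Z/2.
  H_2: rank ker ∂_2 − rank ∂_3 = (12 − 12) − 0 = 0, and there is no ∂_3, so H_2 ≅ 0.

As a check, the Euler characteristic is 7 − 18 + 12 = 1, which agrees with 1 − 0 + 0 = 1.
(K is a triangulation of the real projective plane RP^2.)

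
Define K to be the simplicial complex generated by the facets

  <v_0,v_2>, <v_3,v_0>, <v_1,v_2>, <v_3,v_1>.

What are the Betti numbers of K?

b_0 = 1, b_1 = 1.

We work with the vertex ordering v_0 < v_1 < v_2 < v_3. The simplices of K, each written with vertices in increasing order, are:

  0-simplices (4): [v_0], [v_1], [v_2], [v_3]
  1-simplices (4): [v_0,v_2], [v_0,v_3], [v_1,v_2], [v_1,v_3]

Hence C_0 ≅ Z^4, C_1 ≅ Z^4.

∂_1: C_1 → C_0 sends each edge [p,q] (with p < q) to q − p. For instance
  ∂[v_1,v_2] = [v_2] − [v_1].
This gives a 4×4 integer matrix of rank 3; reducing to Smith normal form yields diagonal entries (1,1,1).

From H_k ≅ ker(∂_k) / im(∂_{k+1}) we obtain:

  H_0: rank C_0 − rank ∂_1 = 4 − 3 = 1, and the invariant factors of ∂_1 are all 1, so H_0 ≅ Z.
  H_1: rank ker ∂_1 − rank ∂_2 = (4 − 3) − 0 = 1, and there is no ∂_2, so H_1 ≅ Z.

(K is a triangulation of the circle S^1.)

Hence the Betti numbers are b_0 = 1, b_1 = 1.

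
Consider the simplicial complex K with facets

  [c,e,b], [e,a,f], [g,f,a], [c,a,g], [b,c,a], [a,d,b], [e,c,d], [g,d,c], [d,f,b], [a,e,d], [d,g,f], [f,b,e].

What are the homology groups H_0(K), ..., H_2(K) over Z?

H_0 ≅ Z,  H_1 ≅ Z/2Z,  H_2 = 0.

K has 7 vertices, 18 edges, 12 triangles.
rank ∂_0 = 0, rank ∂_1 = 6 ⇒ b_0 = 7 − 0 − 6 = 1; all invariant factors of ∂_1 are 1 so no torsion. So H_0 = Z.
rank ∂_1 = 6, rank ∂_2 = 12 ⇒ b_1 = 18 − 6 − 12 = 0; ∂_2 has invariant factor(s) [2] giving torsion. So H_1 = Z/2Z.
rank ∂_2 = 12, rank ∂_3 = 0 ⇒ b_2 = 12 − 12 − 0 = 0. So H_2 = 0.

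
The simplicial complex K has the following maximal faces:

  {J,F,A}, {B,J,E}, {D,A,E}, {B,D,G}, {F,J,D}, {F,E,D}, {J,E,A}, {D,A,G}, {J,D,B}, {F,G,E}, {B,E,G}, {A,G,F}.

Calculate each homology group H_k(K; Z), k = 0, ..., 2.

H_0 = Z,  H_1 = Z/2,  H_2 = 0.

We work with the vertex ordering A < B < D < E < F < G < J. The simplices of K, each written with vertices in increasing order, are:

  0-simplices (7): A, B, D, E, F, G, J
  1-simplices (18): AD, AE, AF, AG, AJ, BD, BE, BG, BJ, DE, DF, DG, DJ, EF, EG, EJ, FG, FJ
  2-simplices (12): ADE, ADG, AEJ, AFG, AFJ, BDG, BDJ, BEG, BEJ, DEF, DFJ, EFG

Hence C_0 ≅ Z^7, C_1 ≅ Z^18, C_2 ≅ Z^12.

Boundary ∂_1: C_1 → C_0 maps an edge to its endpoints' difference, ∂[p,q] = q − p. For instance
  ∂BD = D − B.
The 7×18 boundary matrix has rank 6 and Smith normal form diag(1,1,1,1,1,1).

∂_2: C_2 → C_1 acts by ∂[p,q,r] = [q,r] − [p,r] + [p,q]. For instance
  ∂DFJ = FJ − DJ + DF,
  ∂ADG = DG − AG + AD.
The resulting 18×12 matrix has rank 12, and its Smith normal form has invariant factors (1,1,1,1,1,1,1,1,1,1,1,2).

Reading off H_k = ker ∂_k / im ∂_{k+1}:

  H_0: rank C_0 − rank ∂_1 = 7 − 6 = 1, and the invariant factors of ∂_1 are all 1, so H_0 = Z.
  H_1: rank ker ∂_1 − rank ∂_2 = (18 − 6) − 12 = 0, and ∂_2 has invariant factor 2 > 1, so H_1 = Z/2.
  H_2: rank ker ∂_2 − rank ∂_3 = (12 − 12) − 0 = 0, and there is no ∂_3, so H_2 = 0.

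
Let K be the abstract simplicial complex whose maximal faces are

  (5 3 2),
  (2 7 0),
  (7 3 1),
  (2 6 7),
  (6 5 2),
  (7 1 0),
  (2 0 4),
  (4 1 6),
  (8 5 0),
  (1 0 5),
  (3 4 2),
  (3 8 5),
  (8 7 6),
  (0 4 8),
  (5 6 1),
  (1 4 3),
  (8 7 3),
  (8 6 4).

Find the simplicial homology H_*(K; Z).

H_0 ≅ Z,  H_1 ≅ Z^2,  H_2 ≅ Z.

Take the total order 0 < 1 < 2 < 3 < 4 < 5 < 6 < 7 < 8 on the vertex set. Then K (dimension 2) consists of the simplices:

  0-simplices (9): [0], [1], [2], [3], [4], [5], [6], [7], [8]
  1-simplices (27): (27 of them)
  2-simplices (18): [0,1,5], [0,1,7], [0,2,4], [0,2,7], [0,4,8], [0,5,8], [1,3,4], [1,3,7], [1,4,6], [1,5,6], [2,3,4], [2,3,5], [2,5,6], [2,6,7], [3,5,8], [3,7,8], [4,6,8], [6,7,8]

giving chain groups C_0 ≅ Z^9, C_1 ≅ Z^27, C_2 ≅ Z^18.

∂_1: C_1 → C_0 maps an edge to its endpoints' difference, ∂[p,q] = q − p. For instance
  ∂[1,4] = [4] − [1].
As a 9×27 matrix over Z this has rank 8, with invariant factors (1,1,1,1,1,1,1,1).

The boundary map ∂_2: C_2 → C_1 sends each 2-simplex [p,q,r] to [q,r] − [p,r] + [p,q]. For instance
  ∂[2,3,5] = [3,5] − [2,5] + [2,3],
  ∂[4,6,8] = [6,8] − [4,8] + [4,6].
As a 27×18 matrix over Z this has rank 17, with invariant factors (1,1,1,1,1,1,1,1,1,1,1,1,1,1,1,1,1).

Computing H_k = (kernel of ∂_k) / (image of ∂_{k+1}):

  H_0: rank C_0 − rank ∂_1 = 9 − 8 = 1, and the invariant factors of ∂_1 are all 1, so H_0 ≅ Z.
  H_1: rank ker ∂_1 − rank ∂_2 = (27 − 8) − 17 = 2, and the invariant factors of ∂_2 are all 1, so H_1 ≅ Z^2.
  H_2: rank ker ∂_2 − rank ∂_3 = (18 − 17) − 0 = 1, and there is no ∂_3, so H_2 ≅ Z.

(K is a triangulation of the torus T^2.)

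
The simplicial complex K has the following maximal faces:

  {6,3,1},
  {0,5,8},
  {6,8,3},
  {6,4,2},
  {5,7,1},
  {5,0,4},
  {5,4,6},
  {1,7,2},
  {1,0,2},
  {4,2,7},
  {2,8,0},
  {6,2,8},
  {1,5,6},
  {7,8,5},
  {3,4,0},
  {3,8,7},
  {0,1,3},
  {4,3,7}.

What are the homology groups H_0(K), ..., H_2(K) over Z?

H_0 = Z,  H_1 = Z^2,  H_2 = Z.

Order the vertices as 0 < 1 < 2 < 3 < 4 < 5 < 6 < 7 < 8. Listing each simplex with vertices in this order, K has dimension 2 with simplices:

  0-simplices (9): [0], [1], [2], [3], [4], [5], [6], [7], [8]
  1-simplices (27): (27 of them)
  2-simplices (18): [0,1,2], [0,1,3], [0,2,8], [0,3,4], [0,4,5], [0,5,8], [1,2,7], [1,3,6], [1,5,6], [1,5,7], [2,4,6], [2,4,7], [2,6,8], [3,4,7], [3,6,8], [3,7,8], [4,5,6], [5,7,8]

giving chain groups C_0 ≅ Z^9, C_1 ≅ Z^27, C_2 ≅ Z^18.

The boundary map ∂_1: C_1 → C_0 maps an edge to its endpoints' difference, ∂[p,q] = q − p. For instance
  ∂[1,7] = [7] − [1].
As a 9×27 matrix over Z this has rank 8, with invariant factors (1,1,1,1,1,1,1,1).

∂_2: C_2 → C_1 acts by ∂[p,q,r] = [q,r] − [p,r] + [p,q]. For instance
  ∂[1,5,7] = [5,7] − [1,7] + [1,5],
  ∂[1,2,7] = [2,7] − [1,7] + [1,2].
The resulting 27×18 matrix has rank 17, and its Smith normal form has invariant factors (1,1,1,1,1,1,1,1,1,1,1,1,1,1,1,1,1).

Reading off H_k = ker ∂_k / im ∂_{k+1}:

  H_0: rank C_0 − rank ∂_1 = 9 − 8 = 1, and the invariant factors of ∂_1 are all 1, so H_0 ≅ Z.
  H_1: rank ker ∂_1 − rank ∂_2 = (27 − 8) − 17 = 2, and the invariant factors of ∂_2 are all 1, so H_1 ≅ Z^2.
  H_2: rank ker ∂_2 − rank ∂_3 = (18 − 17) − 0 = 1, and there is no ∂_3, so H_2 ≅ Z.

(K is a triangulation of the torus T^2.)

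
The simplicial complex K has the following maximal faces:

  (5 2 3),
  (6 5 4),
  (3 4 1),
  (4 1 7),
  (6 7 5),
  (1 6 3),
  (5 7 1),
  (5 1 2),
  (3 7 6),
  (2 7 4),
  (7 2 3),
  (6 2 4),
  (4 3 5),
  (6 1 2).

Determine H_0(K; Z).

H_0 = Z.

Order the vertices as 1 < 2 < 3 < 4 < 5 < 6 < 7. Listing each simplex with vertices in this order, K has dimension 2 with simplices:

  0-simplices (7): [1], [2], [3], [4], [5], [6], [7]
  1-simplices (21): [1,2], [1,3], [1,4], [1,5], [1,6], [1,7], [2,3], [2,4], [2,5], [2,6], [2,7], [3,4], [3,5], [3,6], [3,7], [4,5], [4,6], [4,7], [5,6], [5,7], [6,7]
  2-simplices (14): [1,2,5], [1,2,6], [1,3,4], [1,3,6], [1,4,7], [1,5,7], [2,3,5], [2,3,7], [2,4,6], [2,4,7], [3,4,5], [3,6,7], [4,5,6], [5,6,7]

Hence C_0 ≅ Z^7, C_1 ≅ Z^21, C_2 ≅ Z^14.

∂_1: C_1 → C_0 maps an edge to its endpoints' difference, ∂[p,q] = q − p.
As a 7×21 matrix over Z this has rank 6, with invariant factors (1,1,1,1,1,1).

∂_2: C_2 → C_1 maps a triangle to the signed sum of its edges. For instance
  ∂[1,4,7] = [4,7] − [1,7] + [1,4],
  ∂[1,3,6] = [3,6] − [1,6] + [1,3].
The 21×14 boundary matrix has rank 13 and Smith normal form diag(1,1,1,1,1,1,1,1,1,1,1,1,1).

Computing H_k = (kernel of ∂_k) / (image of ∂_{k+1}):

  H_0: rank C_0 − rank ∂_1 = 7 − 6 = 1, and the invariant factors of ∂_1 are all 1, so H_0 = Z.

(K is a triangulation of the torus T^2.)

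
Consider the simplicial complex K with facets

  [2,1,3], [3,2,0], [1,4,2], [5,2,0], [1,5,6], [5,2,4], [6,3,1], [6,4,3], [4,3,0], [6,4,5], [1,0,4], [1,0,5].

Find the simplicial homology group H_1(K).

Fix the vertex order 0 < 1 < 2 < 3 < 4 < 5 < 6 and write every simplex with vertices in increasing order. Then dim K = 2 and the simplices of K are:

  0-simplices (7): [0], [1], [2], [3], [4], [5], [6]
  1-simplices (18): [0,1], [0,2], [0,3], [0,4], [0,5], [1,2], [1,3], [1,4], [1,5], [1,6], [2,3], [2,4], [2,5], [3,4], [3,6], [4,5], [4,6], [5,6]
  2-simplices (12): [0,1,4], [0,1,5], [0,2,3], [0,2,5], [0,3,4], [1,2,3], [1,2,4], [1,3,6], [1,5,6], [2,4,5], [3,4,6], [4,5,6]

Hence C_0 ≅ Z^7, C_1 ≅ Z^18, C_2 ≅ Z^12.

The boundary map ∂_1: C_1 → C_0 maps an edge to its endpoints' difference, ∂[p,q] = q − p.
The resulting 7×18 matrix has rank 6, and its Smith normal form has invariant factors (1,1,1,1,1,1).

Boundary ∂_2: C_2 → C_1 acts by ∂[p,q,r] = [q,r] − [p,r] + [p,q]. For instance
  ∂[0,2,3] = [2,3] − [0,3] + [0,2],
  ∂[1,3,6] = [3,6] − [1,6] + [1,3].
As a 18×12 matrix over Z this has rank 12, with invariant factors (1,1,1,1,1,1,1,1,1,1,1,2).

From H_k ≅ ker(∂_k) / im(∂_{k+1}) we obtain:

  H_1: rank ker ∂_1 − rank ∂_2 = (18 − 6) − 12 = 0, and ∂_2 has invariant factor 2 > 1, so H_1 ≅ Z/2.

H_1 ≅ Z/2.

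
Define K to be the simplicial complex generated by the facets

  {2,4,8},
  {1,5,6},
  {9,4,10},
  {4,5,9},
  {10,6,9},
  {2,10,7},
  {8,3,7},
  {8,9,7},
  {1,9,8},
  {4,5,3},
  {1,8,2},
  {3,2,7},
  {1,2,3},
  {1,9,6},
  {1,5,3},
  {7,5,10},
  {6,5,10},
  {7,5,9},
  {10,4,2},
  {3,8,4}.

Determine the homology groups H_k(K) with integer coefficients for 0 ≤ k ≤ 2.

Take the total order 1 < 2 < 3 < 4 < 5 < 6 < 7 < 8 < 9 < 10 on the vertex set. Then K (dimension 2) consists of the simplices:

  0-simplices (10): [1], [2], [3], [4], [5], [6], [7], [8], [9], [10]
  1-simplices (30): (30 of them)
  2-simplices (20): (20 of them)

so the chain groups are C_0 ≅ Z^10, C_1 ≅ Z^30, C_2 ≅ Z^20.

Boundary ∂_1: C_1 → C_0 sends each edge [p,q] (with p < q) to q − p. For instance
  ∂[2,4] = [4] − [2].
As a 10×30 matrix over Z this has rank 9, with invariant factors (1,1,1,1,1,1,1,1,1).

Boundary ∂_2: C_2 → C_1 maps a triangle to the signed sum of its edges. For instance
  ∂[4,9,10] = [9,10] − [4,10] + [4,9],
  ∂[5,6,10] = [6,10] − [5,10] + [5,6].
This gives a 30×20 integer matrix of rank 20; reducing to Smith normal form yields diagonal entries (1,1,1,1,1,1,1,1,1,1,1,1,1,1,1,1,1,1,1,2).

From H_k ≅ ker(∂_k) / im(∂_{k+1}) we obtain:

  H_0: rank C_0 − rank ∂_1 = 10 − 9 = 1, and the invariant factors of ∂_1 are all 1, so H_0 = Z.
  H_1: rank ker ∂_1 − rank ∂_2 = (30 − 9) − 20 = 1, and ∂_2 has invariant factor 2 > 1, so H_1 = Z × Z/2.
  H_2: rank ker ∂_2 − rank ∂_3 = (20 − 20) − 0 = 0, and there is no ∂_3, so H_2 = 0.

As a check, the Euler characteristic is 10 − 30 + 20 = 0, which agrees with 1 − 1 + 0 = 0.
(K is a triangulation of the Klein bottle.)

H_0 = Z,  H_1 = Z × Z/2,  H_2 = 0.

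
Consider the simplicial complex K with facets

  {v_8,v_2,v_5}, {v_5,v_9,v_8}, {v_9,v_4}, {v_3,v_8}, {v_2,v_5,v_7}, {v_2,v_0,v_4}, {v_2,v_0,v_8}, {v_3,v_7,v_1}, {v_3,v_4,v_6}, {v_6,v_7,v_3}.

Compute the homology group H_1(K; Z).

K has 10 vertices, 20 edges, 8 triangles.
rank ∂_1 = 9, rank ∂_2 = 8 ⇒ b_1 = 20 − 9 − 8 = 3; all invariant factors of ∂_2 are 1 so no torsion. So H_1 = Z^3.

H_1 ≅ Z^3.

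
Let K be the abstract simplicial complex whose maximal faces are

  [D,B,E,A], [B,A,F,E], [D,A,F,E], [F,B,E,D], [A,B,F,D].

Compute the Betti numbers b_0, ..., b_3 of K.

Take the total order A < B < D < E < F on the vertex set. Then K (dimension 3) consists of the simplices:

  0-simplices (5): A, B, D, E, F
  1-simplices (10): AB, AD, AE, AF, BD, BE, BF, DE, DF, EF
  2-simplices (10): ABD, ABE, ABF, ADE, ADF, AEF, BDE, BDF, BEF, DEF
  3-simplices (5): ABDE, ABDF, ABEF, ADEF, BDEF

giving chain groups C_0 ≅ Z^5, C_1 ≅ Z^10, C_2 ≅ Z^10, C_3 ≅ Z^5.

∂_1: C_1 → C_0 sends each edge [p,q] (with p < q) to q − p.
The resulting 5×10 matrix has rank 4, and its Smith normal form has invariant factors (1,1,1,1).

Boundary ∂_2: C_2 → C_1 maps a triangle to the signed sum of its edges. For instance
  ∂ABE = BE − AE + AB,
  ∂BDF = DF − BF + BD.
The resulting 10×10 matrix has rank 6, and its Smith normal form has invariant factors (1,1,1,1,1,1).

∂_3: C_3 → C_2 sends each 3-simplex σ to the alternating sum Σ_i (−1)^i (σ with its i-th vertex removed). For instance
  ∂ABEF = BEF − AEF + ABF − ABE,
  ∂ABDF = BDF − ADF + ABF − ABD.
The 10×5 boundary matrix has rank 4 and Smith normal form diag(1,1,1,1).

From H_k ≅ ker(∂_k) / im(∂_{k+1}) we obtain:

  H_0: rank C_0 − rank ∂_1 = 5 − 4 = 1, and the invariant factors of ∂_1 are all 1, so H_0 ≅ Z.
  H_1: rank ker ∂_1 − rank ∂_2 = (10 − 4) − 6 = 0, and the invariant factors of ∂_2 are all 1, so H_1 ≅ 0.
  H_2: rank ker ∂_2 − rank ∂_3 = (10 − 6) − 4 = 0, and the invariant factors of ∂_3 are all 1, so H_2 ≅ 0.
  H_3: rank ker ∂_3 − rank ∂_4 = (5 − 4) − 0 = 1, and there is no ∂_4, so H_3 ≅ Z.

(K is a triangulation of the 3-sphere S^3.)

Hence the Betti numbers are b_0 = 1, b_1 = 0, b_2 = 0, b_3 = 1.

b_0 = 1, b_1 = 0, b_2 = 0, b_3 = 1.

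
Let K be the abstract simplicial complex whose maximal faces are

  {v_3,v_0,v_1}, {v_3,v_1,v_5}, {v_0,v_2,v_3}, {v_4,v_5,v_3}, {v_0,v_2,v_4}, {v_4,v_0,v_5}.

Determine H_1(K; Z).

Order the vertices as v_0 < v_1 < v_2 < v_3 < v_4 < v_5. Listing each simplex with vertices in this order, K has dimension 2 with simplices:

  0-simplices (6): [v_0], [v_1], [v_2], [v_3], [v_4], [v_5]
  1-simplices (12): [v_0,v_1], [v_0,v_2], [v_0,v_3], [v_0,v_4], [v_0,v_5], [v_1,v_3], [v_1,v_5], [v_2,v_3], [v_2,v_4], [v_3,v_4], [v_3,v_5], [v_4,v_5]
  2-simplices (6): [v_0,v_1,v_3], [v_0,v_2,v_3], [v_0,v_2,v_4], [v_0,v_4,v_5], [v_1,v_3,v_5], [v_3,v_4,v_5]

so the chain groups are C_0 ≅ Z^6, C_1 ≅ Z^12, C_2 ≅ Z^6.

The boundary map ∂_1: C_1 → C_0 sends each edge [p,q] (with p < q) to q − p. For instance
  ∂[v_2,v_3] = [v_3] − [v_2].
This gives a 6×12 integer matrix of rank 5; reducing to Smith normal form yields diagonal entries (1,1,1,1,1).

The boundary map ∂_2: C_2 → C_1 sends each 2-simplex [p,q,r] to [q,r] − [p,r] + [p,q]. For instance
  ∂[v_3,v_4,v_5] = [v_4,v_5] − [v_3,v_5] + [v_3,v_4],
  ∂[v_1,v_3,v_5] = [v_3,v_5] − [v_1,v_5] + [v_1,v_3].
This gives a 12×6 integer matrix of rank 6; reducing to Smith normal form yields diagonal entries (1,1,1,1,1,1).

From H_k ≅ ker(∂_k) / im(∂_{k+1}) we obtain:

  H_1: rank ker ∂_1 − rank ∂_2 = (12 − 5) − 6 = 1, and the invariant factors of ∂_2 are all 1, so H_1 = Z.

H_1 ≅ Z.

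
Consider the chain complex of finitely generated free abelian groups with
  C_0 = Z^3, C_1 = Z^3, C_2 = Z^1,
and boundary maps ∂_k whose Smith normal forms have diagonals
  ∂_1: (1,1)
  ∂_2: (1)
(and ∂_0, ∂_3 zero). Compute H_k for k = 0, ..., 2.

H_0 = Z,  H_1 = 0,  H_2 = 0.

H_0: b_0 = 3 − 0 − 2 = 1; torsion from ∂_1 factors > 1: none. So H_0 = Z.
H_1: b_1 = 3 − 2 − 1 = 0; torsion from ∂_2 factors > 1: none. So H_1 = 0.
H_2: b_2 = 1 − 1 − 0 = 0; torsion from ∂_3 factors > 1: none. So H_2 = 0.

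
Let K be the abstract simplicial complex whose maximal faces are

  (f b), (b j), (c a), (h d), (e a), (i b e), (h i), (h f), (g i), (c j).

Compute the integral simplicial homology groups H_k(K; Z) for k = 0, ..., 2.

H_0 ≅ Z,  H_1 ≅ Z^2,  H_2 = 0.

Order the vertices as a < b < c < d < e < f < g < h < i < j. Listing each simplex with vertices in this order, K has dimension 2 with simplices:

  0-simplices (10): a, b, c, d, e, f, g, h, i, j
  1-simplices (12): ac, ae, be, bf, bi, bj, cj, dh, ei, fh, gi, hi
  2-simplices (1): bei

so the chain groups are C_0 ≅ Z^10, C_1 ≅ Z^12, C_2 ≅ Z^1.

The boundary map ∂_1: C_1 → C_0 maps an edge to its endpoints' difference, ∂[p,q] = q − p.
This gives a 10×12 integer matrix of rank 9; reducing to Smith normal form yields diagonal entries (1,1,1,1,1,1,1,1,1).

Boundary ∂_2: C_2 → C_1 maps a triangle to the signed sum of its edges. For instance
  ∂bei = ei − bi + be.
This gives a 12×1 integer matrix of rank 1; reducing to Smith normal form yields diagonal entries (1).

Now H_k = ker ∂_k / im ∂_{k+1}, so:

  H_0: rank C_0 − rank ∂_1 = 10 − 9 = 1, and the invariant factors of ∂_1 are all 1, so H_0 = Z.
  H_1: rank ker ∂_1 − rank ∂_2 = (12 − 9) − 1 = 2, and the invariant factors of ∂_2 are all 1, so H_1 = Z^2.
  H_2: rank ker ∂_2 − rank ∂_3 = (1 − 1) − 0 = 0, and there is no ∂_3, so H_2 = 0.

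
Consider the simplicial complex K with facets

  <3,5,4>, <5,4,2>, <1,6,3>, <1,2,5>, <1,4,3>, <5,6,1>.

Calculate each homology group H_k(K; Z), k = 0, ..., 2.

K has 6 vertices, 12 edges, 6 triangles.
rank ∂_0 = 0, rank ∂_1 = 5 ⇒ b_0 = 6 − 0 − 5 = 1; all invariant factors of ∂_1 are 1 so no torsion. So H_0 ≅ Z.
rank ∂_1 = 5, rank ∂_2 = 6 ⇒ b_1 = 12 − 5 − 6 = 1; all invariant factors of ∂_2 are 1 so no torsion. So H_1 ≅ Z.
rank ∂_2 = 6, rank ∂_3 = 0 ⇒ b_2 = 6 − 6 − 0 = 0. So H_2 ≅ 0.

H_0 = Z,  H_1 = Z,  H_2 = 0.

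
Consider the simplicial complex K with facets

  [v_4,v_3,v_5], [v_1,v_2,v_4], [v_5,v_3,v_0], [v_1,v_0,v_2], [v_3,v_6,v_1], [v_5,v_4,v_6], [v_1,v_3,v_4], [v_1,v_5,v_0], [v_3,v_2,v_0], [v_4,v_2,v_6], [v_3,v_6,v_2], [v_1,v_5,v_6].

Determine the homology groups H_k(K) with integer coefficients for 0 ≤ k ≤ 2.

Fix the vertex order v_0 < v_1 < v_2 < v_3 < v_4 < v_5 < v_6 and write every simplex with vertices in increasing order. Then dim K = 2 and the simplices of K are:

  0-simplices (7): [v_0], [v_1], [v_2], [v_3], [v_4], [v_5], [v_6]
  1-simplices (18): (18 of them)
  2-simplices (12): (12 of them)

so the chain groups are C_0 ≅ Z^7, C_1 ≅ Z^18, C_2 ≅ Z^12.

Boundary ∂_1: C_1 → C_0 maps an edge to its endpoints' difference, ∂[p,q] = q − p.
As a 7×18 matrix over Z this has rank 6, with invariant factors (1,1,1,1,1,1).

The boundary map ∂_2: C_2 → C_1 maps a triangle to the signed sum of its edges. For instance
  ∂[v_1,v_5,v_6] = [v_5,v_6] − [v_1,v_6] + [v_1,v_5],
  ∂[v_1,v_2,v_4] = [v_2,v_4] − [v_1,v_4] + [v_1,v_2].
The 18×12 boundary matrix has rank 12 and Smith normal form diag(1,1,1,1,1,1,1,1,1,1,1,2).

From H_k ≅ ker(∂_k) / im(∂_{k+1}) we obtain:

  H_0: rank C_0 − rank ∂_1 = 7 − 6 = 1, and the invariant factors of ∂_1 are all 1, so H_0 = Z.
  H_1: rank ker ∂_1 − rank ∂_2 = (18 − 6) − 12 = 0, and ∂_2 has invariant factor 2 > 1, so H_1 = Z/2Z.
  H_2: rank ker ∂_2 − rank ∂_3 = (12 − 12) − 0 = 0, and there is no ∂_3, so H_2 = 0.

As a check, the Euler characteristic is 7 − 18 + 12 = 1, which agrees with 1 − 0 + 0 = 1.
(K is a triangulation of the real projective plane RP^2.)

H_0 = Z,  H_1 = Z/2Z,  H_2 = 0.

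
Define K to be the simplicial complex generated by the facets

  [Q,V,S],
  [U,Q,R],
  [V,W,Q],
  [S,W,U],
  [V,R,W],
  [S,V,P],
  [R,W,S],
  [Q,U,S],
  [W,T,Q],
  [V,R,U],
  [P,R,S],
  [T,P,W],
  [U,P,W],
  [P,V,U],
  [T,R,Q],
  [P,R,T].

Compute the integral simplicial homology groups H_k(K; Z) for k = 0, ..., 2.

Order the vertices as P < Q < R < S < T < U < V < W. Listing each simplex with vertices in this order, K has dimension 2 with simplices:

  0-simplices (8): P, Q, R, S, T, U, V, W
  1-simplices (24): PR, PS, PT, PU, PV, PW, QR, QS, QT, QU, QV, QW, RS, RT, RU, RV, RW, SU, SV, SW, TW, UV, UW, VW
  2-simplices (16): PRS, PRT, PSV, PTW, PUV, PUW, QRT, QRU, QSU, QSV, QTW, QVW, RSW, RUV, RVW, SUW

so the chain groups are C_0 ≅ Z^8, C_1 ≅ Z^24, C_2 ≅ Z^16.

Boundary ∂_1: C_1 → C_0 sends each edge [p,q] (with p < q) to q − p. For instance
  ∂RU = U − R.
As a 8×24 matrix over Z this has rank 7, with invariant factors (1,1,1,1,1,1,1).

Boundary ∂_2: C_2 → C_1 sends each 2-simplex [p,q,r] to [q,r] − [p,r] + [p,q]. For instance
  ∂RSW = SW − RW + RS,
  ∂QSV = SV − QV + QS.
The resulting 24×16 matrix has rank 15, and its Smith normal form has invariant factors (1,1,1,1,1,1,1,1,1,1,1,1,1,1,1).

Now H_k = ker ∂_k / im ∂_{k+1}, so:

  H_0: rank C_0 − rank ∂_1 = 8 − 7 = 1, and the invariant factors of ∂_1 are all 1, so H_0 = Z.
  H_1: rank ker ∂_1 − rank ∂_2 = (24 − 7) − 15 = 2, and the invariant factors of ∂_2 are all 1, so H_1 = Z^2.
  H_2: rank ker ∂_2 − rank ∂_3 = (16 − 15) − 0 = 1, and there is no ∂_3, so H_2 = Z.

H_0 = Z,  H_1 = Z^2,  H_2 = Z.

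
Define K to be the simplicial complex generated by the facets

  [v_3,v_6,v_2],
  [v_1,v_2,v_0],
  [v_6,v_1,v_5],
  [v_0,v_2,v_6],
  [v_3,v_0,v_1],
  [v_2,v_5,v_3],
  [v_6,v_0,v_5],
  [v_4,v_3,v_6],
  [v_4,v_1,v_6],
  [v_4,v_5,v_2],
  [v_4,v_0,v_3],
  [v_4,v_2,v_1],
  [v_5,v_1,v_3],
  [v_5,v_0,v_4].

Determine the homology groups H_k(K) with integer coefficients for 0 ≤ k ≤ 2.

Order the vertices as v_0 < v_1 < v_2 < v_3 < v_4 < v_5 < v_6. Listing each simplex with vertices in this order, K has dimension 2 with simplices:

  0-simplices (7): [v_0], [v_1], [v_2], [v_3], [v_4], [v_5], [v_6]
  1-simplices (21): (21 of them)
  2-simplices (14): (14 of them)

giving chain groups C_0 ≅ Z^7, C_1 ≅ Z^21, C_2 ≅ Z^14.

Boundary ∂_1: C_1 → C_0 sends each edge [p,q] (with p < q) to q − p. For instance
  ∂[v_5,v_6] = [v_6] − [v_5].
As a 7×21 matrix over Z this has rank 6, with invariant factors (1,1,1,1,1,1).

∂_2: C_2 → C_1 maps a triangle to the signed sum of its edges. For instance
  ∂[v_1,v_3,v_5] = [v_3,v_5] − [v_1,v_5] + [v_1,v_3],
  ∂[v_3,v_4,v_6] = [v_4,v_6] − [v_3,v_6] + [v_3,v_4].
The 21×14 boundary matrix has rank 13 and Smith normal form diag(1,1,1,1,1,1,1,1,1,1,1,1,1).

Computing H_k = (kernel of ∂_k) / (image of ∂_{k+1}):

  H_0: rank C_0 − rank ∂_1 = 7 − 6 = 1, and the invariant factors of ∂_1 are all 1, so H_0 ≅ Z.
  H_1: rank ker ∂_1 − rank ∂_2 = (21 − 6) − 13 = 2, and the invariant factors of ∂_2 are all 1, so H_1 ≅ Z^2.
  H_2: rank ker ∂_2 − rank ∂_3 = (14 − 13) − 0 = 1, and there is no ∂_3, so H_2 ≅ Z.

As a check, the Euler characteristic is 7 − 21 + 14 = 0, which agrees with 1 − 2 + 1 = 0.
(K is a triangulation of the torus T^2.)

H_0 = Z,  H_1 = Z^2,  H_2 = Z.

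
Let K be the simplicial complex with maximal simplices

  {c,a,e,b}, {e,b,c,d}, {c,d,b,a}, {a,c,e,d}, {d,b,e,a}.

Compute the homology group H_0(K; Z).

H_0 ≅ Z.

We work with the vertex ordering a < b < c < d < e. The simplices of K, each written with vertices in increasing order, are:

  0-simplices (5): a, b, c, d, e
  1-simplices (10): ab, ac, ad, ae, bc, bd, be, cd, ce, de
  2-simplices (10): abc, abd, abe, acd, ace, ade, bcd, bce, bde, cde
  3-simplices (5): abcd, abce, abde, acde, bcde

giving chain groups C_0 ≅ Z^5, C_1 ≅ Z^10, C_2 ≅ Z^10, C_3 ≅ Z^5.

The boundary map ∂_1: C_1 → C_0 maps an edge to its endpoints' difference, ∂[p,q] = q − p.
As a 5×10 matrix over Z this has rank 4, with invariant factors (1,1,1,1).

The boundary map ∂_2: C_2 → C_1 sends each 2-simplex [p,q,r] to [q,r] − [p,r] + [p,q]. For instance
  ∂bde = de − be + bd,
  ∂bce = ce − be + bc.
The resulting 10×10 matrix has rank 6, and its Smith normal form has invariant factors (1,1,1,1,1,1).

∂_3: C_3 → C_2 sends each 3-simplex σ to the alternating sum Σ_i (−1)^i (σ with its i-th vertex removed). For instance
  ∂abce = bce − ace + abe − abc,
  ∂acde = cde − ade + ace − acd.
The resulting 10×5 matrix has rank 4, and its Smith normal form has invariant factors (1,1,1,1).

Now H_k = ker ∂_k / im ∂_{k+1}, so:

  H_0: rank C_0 − rank ∂_1 = 5 − 4 = 1, and the invariant factors of ∂_1 are all 1, so H_0 = Z.

(K is a triangulation of the 3-sphere S^3.)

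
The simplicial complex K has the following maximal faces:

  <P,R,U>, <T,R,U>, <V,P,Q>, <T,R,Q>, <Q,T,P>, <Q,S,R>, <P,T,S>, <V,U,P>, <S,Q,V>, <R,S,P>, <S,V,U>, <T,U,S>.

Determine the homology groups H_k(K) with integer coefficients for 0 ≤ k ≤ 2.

Order the vertices as P < Q < R < S < T < U < V. Listing each simplex with vertices in this order, K has dimension 2 with simplices:

  0-simplices (7): P, Q, R, S, T, U, V
  1-simplices (18): PQ, PR, PS, PT, PU, PV, QR, QS, QT, QV, RS, RT, RU, ST, SU, SV, TU, UV
  2-simplices (12): PQT, PQV, PRS, PRU, PST, PUV, QRS, QRT, QSV, RTU, STU, SUV

Hence C_0 ≅ Z^7, C_1 ≅ Z^18, C_2 ≅ Z^12.

Boundary ∂_1: C_1 → C_0 maps an edge to its endpoints' difference, ∂[p,q] = q − p.
As a 7×18 matrix over Z this has rank 6, with invariant factors (1,1,1,1,1,1).

∂_2: C_2 → C_1 maps a triangle to the signed sum of its edges. For instance
  ∂QRS = RS − QS + QR,
  ∂QRT = RT − QT + QR.
The 18×12 boundary matrix has rank 12 and Smith normal form diag(1,1,1,1,1,1,1,1,1,1,1,2).

Computing H_k = (kernel of ∂_k) / (image of ∂_{k+1}):

  H_0: rank C_0 − rank ∂_1 = 7 − 6 = 1, and the invariant factors of ∂_1 are all 1, so H_0 = Z.
  H_1: rank ker ∂_1 − rank ∂_2 = (18 − 6) − 12 = 0, and ∂_2 has invariant factor 2 > 1, so H_1 = Z/2Z.
  H_2: rank ker ∂_2 − rank ∂_3 = (12 − 12) − 0 = 0, and there is no ∂_3, so H_2 = 0.

(K is a triangulation of the real projective plane RP^2.)

H_0 ≅ Z,  H_1 ≅ Z/2Z,  H_2 = 0.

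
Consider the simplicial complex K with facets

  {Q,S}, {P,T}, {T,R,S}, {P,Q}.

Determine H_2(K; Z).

H_2 ≅ 0.

Fix the vertex order P < Q < R < S < T and write every simplex with vertices in increasing order. Then dim K = 2 and the simplices of K are:

  0-simplices (5): P, Q, R, S, T
  1-simplices (6): PQ, PT, QS, RS, RT, ST
  2-simplices (1): RST

so the chain groups are C_0 ≅ Z^5, C_1 ≅ Z^6, C_2 ≅ Z^1.

∂_1: C_1 → C_0 is given by ∂[p,q] = [q] − [p]. For instance
  ∂ST = T − S.
The 5×6 boundary matrix has rank 4 and Smith normal form diag(1,1,1,1).

Boundary ∂_2: C_2 → C_1 maps a triangle to the signed sum of its edges. For instance
  ∂RST = ST − RT + RS.
The resulting 6×1 matrix has rank 1, and its Smith normal form has invariant factors (1).

Computing H_k = (kernel of ∂_k) / (image of ∂_{k+1}):

  H_2: rank ker ∂_2 − rank ∂_3 = (1 − 1) − 0 = 0, and there is no ∂_3, so H_2 ≅ 0.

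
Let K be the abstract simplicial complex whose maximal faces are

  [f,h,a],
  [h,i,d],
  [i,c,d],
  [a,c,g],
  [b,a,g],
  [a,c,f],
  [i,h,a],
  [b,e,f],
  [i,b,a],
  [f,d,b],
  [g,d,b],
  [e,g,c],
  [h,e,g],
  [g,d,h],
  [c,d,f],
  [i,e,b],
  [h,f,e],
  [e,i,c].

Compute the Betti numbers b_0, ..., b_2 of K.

b_0 = 1, b_1 = 2, b_2 = 1.

We work with the vertex ordering a < b < c < d < e < f < g < h < i. The simplices of K, each written with vertices in increasing order, are:

  0-simplices (9): a, b, c, d, e, f, g, h, i
  1-simplices (27): ab, ac, af, ag, ah, ai, bd, be, bf, bg, bi, cd, ce, cf, cg, ci, df, dg, dh, di, ef, eg, eh, ei, fh, gh, hi
  2-simplices (18): abg, abi, acf, acg, afh, ahi, bdf, bdg, bef, bei, cdf, cdi, ceg, cei, dgh, dhi, efh, egh

so the chain groups are C_0 ≅ Z^9, C_1 ≅ Z^27, C_2 ≅ Z^18.

∂_1: C_1 → C_0 is given by ∂[p,q] = [q] − [p].
The resulting 9×27 matrix has rank 8, and its Smith normal form has invariant factors (1,1,1,1,1,1,1,1).

The boundary map ∂_2: C_2 → C_1 acts by ∂[p,q,r] = [q,r] − [p,r] + [p,q]. For instance
  ∂bdf = df − bf + bd,
  ∂cei = ei − ci + ce.
As a 27×18 matrix over Z this has rank 17, with invariant factors (1,1,1,1,1,1,1,1,1,1,1,1,1,1,1,1,1).

Now H_k = ker ∂_k / im ∂_{k+1}, so:

  H_0: rank C_0 − rank ∂_1 = 9 − 8 = 1, and the invariant factors of ∂_1 are all 1, so H_0 ≅ Z.
  H_1: rank ker ∂_1 − rank ∂_2 = (27 − 8) − 17 = 2, and the invariant factors of ∂_2 are all 1, so H_1 ≅ Z^2.
  H_2: rank ker ∂_2 − rank ∂_3 = (18 − 17) − 0 = 1, and there is no ∂_3, so H_2 ≅ Z.

Hence the Betti numbers are b_0 = 1, b_1 = 2, b_2 = 1.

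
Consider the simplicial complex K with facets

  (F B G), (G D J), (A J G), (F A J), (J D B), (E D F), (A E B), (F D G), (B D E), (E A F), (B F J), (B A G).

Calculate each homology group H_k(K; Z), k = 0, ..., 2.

H_0 ≅ Z,  H_1 ≅ Z/2Z,  H_2 = 0.

K has 7 vertices, 18 edges, 12 triangles.
rank ∂_0 = 0, rank ∂_1 = 6 ⇒ b_0 = 7 − 0 − 6 = 1; all invariant factors of ∂_1 are 1 so no torsion. So H_0 ≅ Z.
rank ∂_1 = 6, rank ∂_2 = 12 ⇒ b_1 = 18 − 6 − 12 = 0; ∂_2 has invariant factor(s) [2] giving torsion. So H_1 ≅ Z/2Z.
rank ∂_2 = 12, rank ∂_3 = 0 ⇒ b_2 = 12 − 12 − 0 = 0. So H_2 ≅ 0.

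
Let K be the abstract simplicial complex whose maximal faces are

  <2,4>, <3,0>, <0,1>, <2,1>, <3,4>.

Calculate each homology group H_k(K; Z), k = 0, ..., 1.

Take the total order 0 < 1 < 2 < 3 < 4 on the vertex set. Then K (dimension 1) consists of the simplices:

  0-simplices (5): [0], [1], [2], [3], [4]
  1-simplices (5): [0,1], [0,3], [1,2], [2,4], [3,4]

Hence C_0 ≅ Z^5, C_1 ≅ Z^5.

The boundary map ∂_1: C_1 → C_0 is given by ∂[p,q] = [q] − [p].
As a 5×5 matrix over Z this has rank 4, with invariant factors (1,1,1,1).

From H_k ≅ ker(∂_k) / im(∂_{k+1}) we obtain:

  H_0: rank C_0 − rank ∂_1 = 5 − 4 = 1, and the invariant factors of ∂_1 are all 1, so H_0 = Z.
  H_1: rank ker ∂_1 − rank ∂_2 = (5 − 4) − 0 = 1, and there is no ∂_2, so H_1 = Z.

H_0 = Z,  H_1 = Z.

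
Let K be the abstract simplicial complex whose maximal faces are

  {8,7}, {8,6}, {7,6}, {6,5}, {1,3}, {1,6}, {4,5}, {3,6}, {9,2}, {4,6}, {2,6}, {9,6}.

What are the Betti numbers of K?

Fix the vertex order 1 < 2 < 3 < 4 < 5 < 6 < 7 < 8 < 9 and write every simplex with vertices in increasing order. Then dim K = 1 and the simplices of K are:

  0-simplices (9): [1], [2], [3], [4], [5], [6], [7], [8], [9]
  1-simplices (12): [1,3], [1,6], [2,6], [2,9], [3,6], [4,5], [4,6], [5,6], [6,7], [6,8], [6,9], [7,8]

giving chain groups C_0 ≅ Z^9, C_1 ≅ Z^12.

The boundary map ∂_1: C_1 → C_0 sends each edge [p,q] (with p < q) to q − p.
As a 9×12 matrix over Z this has rank 8, with invariant factors (1,1,1,1,1,1,1,1).

From H_k ≅ ker(∂_k) / im(∂_{k+1}) we obtain:

  H_0: rank C_0 − rank ∂_1 = 9 − 8 = 1, and the invariant factors of ∂_1 are all 1, so H_0 = Z.
  H_1: rank ker ∂_1 − rank ∂_2 = (12 − 8) − 0 = 4, and there is no ∂_2, so H_1 = Z^4.

As a check, the Euler characteristic is 9 − 12 = -3, which agrees with 1 − 4 = -3.

Hence the Betti numbers are b_0 = 1, b_1 = 4.

b_0 = 1, b_1 = 4.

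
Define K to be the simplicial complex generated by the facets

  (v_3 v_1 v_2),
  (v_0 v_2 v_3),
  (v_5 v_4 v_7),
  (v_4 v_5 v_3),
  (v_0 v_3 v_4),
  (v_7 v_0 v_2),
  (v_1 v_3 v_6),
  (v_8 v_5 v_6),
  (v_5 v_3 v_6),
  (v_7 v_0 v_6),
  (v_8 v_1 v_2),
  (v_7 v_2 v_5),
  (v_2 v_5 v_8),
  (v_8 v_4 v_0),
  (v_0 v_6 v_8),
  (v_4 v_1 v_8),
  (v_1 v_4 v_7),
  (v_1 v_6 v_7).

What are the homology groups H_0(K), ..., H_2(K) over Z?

K has 9 vertices, 27 edges, 18 triangles.
rank ∂_0 = 0, rank ∂_1 = 8 ⇒ b_0 = 9 − 0 − 8 = 1; all invariant factors of ∂_1 are 1 so no torsion. So H_0 ≅ Z.
rank ∂_1 = 8, rank ∂_2 = 17 ⇒ b_1 = 27 − 8 − 17 = 2; all invariant factors of ∂_2 are 1 so no torsion. So H_1 ≅ Z^2.
rank ∂_2 = 17, rank ∂_3 = 0 ⇒ b_2 = 18 − 17 − 0 = 1. So H_2 ≅ Z.

H_0 ≅ Z,  H_1 ≅ Z^2,  H_2 ≅ Z.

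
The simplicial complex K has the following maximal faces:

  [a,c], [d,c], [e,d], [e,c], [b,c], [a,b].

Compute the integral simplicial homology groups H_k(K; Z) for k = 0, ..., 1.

H_0 = Z,  H_1 = Z^2.

Order the vertices as a < b < c < d < e. Listing each simplex with vertices in this order, K has dimension 1 with simplices:

  0-simplices (5): a, b, c, d, e
  1-simplices (6): ab, ac, bc, cd, ce, de

giving chain groups C_0 ≅ Z^5, C_1 ≅ Z^6.

Boundary ∂_1: C_1 → C_0 is given by ∂[p,q] = [q] − [p].
As a 5×6 matrix over Z this has rank 4, with invariant factors (1,1,1,1).

Now H_k = ker ∂_k / im ∂_{k+1}, so:

  H_0: rank C_0 − rank ∂_1 = 5 − 4 = 1, and the invariant factors of ∂_1 are all 1, so H_0 ≅ Z.
  H_1: rank ker ∂_1 − rank ∂_2 = (6 − 4) − 0 = 2, and there is no ∂_2, so H_1 ≅ Z^2.

As a check, the Euler characteristic is 5 − 6 = -1, which agrees with 1 − 2 = -1.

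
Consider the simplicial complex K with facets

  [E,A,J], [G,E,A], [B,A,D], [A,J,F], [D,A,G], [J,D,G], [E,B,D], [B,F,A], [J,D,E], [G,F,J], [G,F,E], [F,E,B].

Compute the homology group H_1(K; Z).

H_1 = Z/2.

Fix the vertex order A < B < D < E < F < G < J and write every simplex with vertices in increasing order. Then dim K = 2 and the simplices of K are:

  0-simplices (7): A, B, D, E, F, G, J
  1-simplices (18): AB, AD, AE, AF, AG, AJ, BD, BE, BF, DE, DG, DJ, EF, EG, EJ, FG, FJ, GJ
  2-simplices (12): ABD, ABF, ADG, AEG, AEJ, AFJ, BDE, BEF, DEJ, DGJ, EFG, FGJ

giving chain groups C_0 ≅ Z^7, C_1 ≅ Z^18, C_2 ≅ Z^12.

The boundary map ∂_1: C_1 → C_0 is given by ∂[p,q] = [q] − [p].
The 7×18 boundary matrix has rank 6 and Smith normal form diag(1,1,1,1,1,1).

Boundary ∂_2: C_2 → C_1 acts by ∂[p,q,r] = [q,r] − [p,r] + [p,q]. For instance
  ∂EFG = FG − EG + EF,
  ∂DGJ = GJ − DJ + DG.
The 18×12 boundary matrix has rank 12 and Smith normal form diag(1,1,1,1,1,1,1,1,1,1,1,2).

Computing H_k = (kernel of ∂_k) / (image of ∂_{k+1}):

  H_1: rank ker ∂_1 − rank ∂_2 = (18 − 6) − 12 = 0, and ∂_2 has invariant factor 2 > 1, so H_1 ≅ Z/2.

(K is a triangulation of the real projective plane RP^2.)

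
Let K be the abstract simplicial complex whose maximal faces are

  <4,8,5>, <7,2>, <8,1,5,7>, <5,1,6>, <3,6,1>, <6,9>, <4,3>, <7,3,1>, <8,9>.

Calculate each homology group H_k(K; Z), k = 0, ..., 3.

Order the vertices as 1 < 2 < 3 < 4 < 5 < 6 < 7 < 8 < 9. Listing each simplex with vertices in this order, K has dimension 3 with simplices:

  0-simplices (9): [1], [2], [3], [4], [5], [6], [7], [8], [9]
  1-simplices (17): [1,3], [1,5], [1,6], [1,7], [1,8], [2,7], [3,4], [3,6], [3,7], [4,5], [4,8], [5,6], [5,7], [5,8], [6,9], [7,8], [8,9]
  2-simplices (8): [1,3,6], [1,3,7], [1,5,6], [1,5,7], [1,5,8], [1,7,8], [4,5,8], [5,7,8]
  3-simplices (1): [1,5,7,8]

Hence C_0 ≅ Z^9, C_1 ≅ Z^17, C_2 ≅ Z^8, C_3 ≅ Z^1.

Boundary ∂_1: C_1 → C_0 sends each edge [p,q] (with p < q) to q − p. For instance
  ∂[1,6] = [6] − [1].
The resulting 9×17 matrix has rank 8, and its Smith normal form has invariant factors (1,1,1,1,1,1,1,1).

∂_2: C_2 → C_1 maps a triangle to the signed sum of its edges. For instance
  ∂[1,5,8] = [5,8] − [1,8] + [1,5],
  ∂[1,5,7] = [5,7] − [1,7] + [1,5].
The resulting 17×8 matrix has rank 7, and its Smith normal form has invariant factors (1,1,1,1,1,1,1).

∂_3: C_3 → C_2 sends each 3-simplex σ to the alternating sum Σ_i (−1)^i (σ with its i-th vertex removed). For instance
  ∂[1,5,7,8] = [5,7,8] − [1,7,8] + [1,5,8] − [1,5,7].
This gives a 8×1 integer matrix of rank 1; reducing to Smith normal form yields diagonal entries (1).

Now H_k = ker ∂_k / im ∂_{k+1}, so:

  H_0: rank C_0 − rank ∂_1 = 9 − 8 = 1, and the invariant factors of ∂_1 are all 1, so H_0 = Z.
  H_1: rank ker ∂_1 − rank ∂_2 = (17 − 8) − 7 = 2, and the invariant factors of ∂_2 are all 1, so H_1 = Z^2.
  H_2: rank ker ∂_2 − rank ∂_3 = (8 − 7) − 1 = 0, and the invariant factors of ∂_3 are all 1, so H_2 = 0.
  H_3: rank ker ∂_3 − rank ∂_4 = (1 − 1) − 0 = 0, and there is no ∂_4, so H_3 = 0.

H_0 = Z,  H_1 = Z^2,  H_2 = 0,  H_3 = 0.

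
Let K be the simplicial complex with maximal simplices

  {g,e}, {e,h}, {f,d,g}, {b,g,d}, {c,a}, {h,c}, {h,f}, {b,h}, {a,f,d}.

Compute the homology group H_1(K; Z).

K has 8 vertices, 13 edges, 3 triangles.
rank ∂_1 = 7, rank ∂_2 = 3 ⇒ b_1 = 13 − 7 − 3 = 3; all invariant factors of ∂_2 are 1 so no torsion. So H_1 = Z^3.

H_1 = Z^3.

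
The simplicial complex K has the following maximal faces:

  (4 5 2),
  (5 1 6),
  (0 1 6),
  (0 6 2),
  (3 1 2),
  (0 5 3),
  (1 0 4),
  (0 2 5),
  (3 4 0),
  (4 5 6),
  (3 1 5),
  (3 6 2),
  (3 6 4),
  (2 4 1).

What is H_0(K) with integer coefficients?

H_0 ≅ Z.

Take the total order 0 < 1 < 2 < 3 < 4 < 5 < 6 on the vertex set. Then K (dimension 2) consists of the simplices:

  0-simplices (7): [0], [1], [2], [3], [4], [5], [6]
  1-simplices (21): [0,1], [0,2], [0,3], [0,4], [0,5], [0,6], [1,2], [1,3], [1,4], [1,5], [1,6], [2,3], [2,4], [2,5], [2,6], [3,4], [3,5], [3,6], [4,5], [4,6], [5,6]
  2-simplices (14): [0,1,4], [0,1,6], [0,2,5], [0,2,6], [0,3,4], [0,3,5], [1,2,3], [1,2,4], [1,3,5], [1,5,6], [2,3,6], [2,4,5], [3,4,6], [4,5,6]

so the chain groups are C_0 ≅ Z^7, C_1 ≅ Z^21, C_2 ≅ Z^14.

∂_1: C_1 → C_0 maps an edge to its endpoints' difference, ∂[p,q] = q − p. For instance
  ∂[2,3] = [3] − [2].
This gives a 7×21 integer matrix of rank 6; reducing to Smith normal form yields diagonal entries (1,1,1,1,1,1).

Boundary ∂_2: C_2 → C_1 acts by ∂[p,q,r] = [q,r] − [p,r] + [p,q]. For instance
  ∂[0,1,6] = [1,6] − [0,6] + [0,1],
  ∂[2,3,6] = [3,6] − [2,6] + [2,3].
As a 21×14 matrix over Z this has rank 13, with invariant factors (1,1,1,1,1,1,1,1,1,1,1,1,1).

Reading off H_k = ker ∂_k / im ∂_{k+1}:

  H_0: rank C_0 − rank ∂_1 = 7 − 6 = 1, and the invariant factors of ∂_1 are all 1, so H_0 ≅ Z.

(K is a triangulation of the torus T^2.)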